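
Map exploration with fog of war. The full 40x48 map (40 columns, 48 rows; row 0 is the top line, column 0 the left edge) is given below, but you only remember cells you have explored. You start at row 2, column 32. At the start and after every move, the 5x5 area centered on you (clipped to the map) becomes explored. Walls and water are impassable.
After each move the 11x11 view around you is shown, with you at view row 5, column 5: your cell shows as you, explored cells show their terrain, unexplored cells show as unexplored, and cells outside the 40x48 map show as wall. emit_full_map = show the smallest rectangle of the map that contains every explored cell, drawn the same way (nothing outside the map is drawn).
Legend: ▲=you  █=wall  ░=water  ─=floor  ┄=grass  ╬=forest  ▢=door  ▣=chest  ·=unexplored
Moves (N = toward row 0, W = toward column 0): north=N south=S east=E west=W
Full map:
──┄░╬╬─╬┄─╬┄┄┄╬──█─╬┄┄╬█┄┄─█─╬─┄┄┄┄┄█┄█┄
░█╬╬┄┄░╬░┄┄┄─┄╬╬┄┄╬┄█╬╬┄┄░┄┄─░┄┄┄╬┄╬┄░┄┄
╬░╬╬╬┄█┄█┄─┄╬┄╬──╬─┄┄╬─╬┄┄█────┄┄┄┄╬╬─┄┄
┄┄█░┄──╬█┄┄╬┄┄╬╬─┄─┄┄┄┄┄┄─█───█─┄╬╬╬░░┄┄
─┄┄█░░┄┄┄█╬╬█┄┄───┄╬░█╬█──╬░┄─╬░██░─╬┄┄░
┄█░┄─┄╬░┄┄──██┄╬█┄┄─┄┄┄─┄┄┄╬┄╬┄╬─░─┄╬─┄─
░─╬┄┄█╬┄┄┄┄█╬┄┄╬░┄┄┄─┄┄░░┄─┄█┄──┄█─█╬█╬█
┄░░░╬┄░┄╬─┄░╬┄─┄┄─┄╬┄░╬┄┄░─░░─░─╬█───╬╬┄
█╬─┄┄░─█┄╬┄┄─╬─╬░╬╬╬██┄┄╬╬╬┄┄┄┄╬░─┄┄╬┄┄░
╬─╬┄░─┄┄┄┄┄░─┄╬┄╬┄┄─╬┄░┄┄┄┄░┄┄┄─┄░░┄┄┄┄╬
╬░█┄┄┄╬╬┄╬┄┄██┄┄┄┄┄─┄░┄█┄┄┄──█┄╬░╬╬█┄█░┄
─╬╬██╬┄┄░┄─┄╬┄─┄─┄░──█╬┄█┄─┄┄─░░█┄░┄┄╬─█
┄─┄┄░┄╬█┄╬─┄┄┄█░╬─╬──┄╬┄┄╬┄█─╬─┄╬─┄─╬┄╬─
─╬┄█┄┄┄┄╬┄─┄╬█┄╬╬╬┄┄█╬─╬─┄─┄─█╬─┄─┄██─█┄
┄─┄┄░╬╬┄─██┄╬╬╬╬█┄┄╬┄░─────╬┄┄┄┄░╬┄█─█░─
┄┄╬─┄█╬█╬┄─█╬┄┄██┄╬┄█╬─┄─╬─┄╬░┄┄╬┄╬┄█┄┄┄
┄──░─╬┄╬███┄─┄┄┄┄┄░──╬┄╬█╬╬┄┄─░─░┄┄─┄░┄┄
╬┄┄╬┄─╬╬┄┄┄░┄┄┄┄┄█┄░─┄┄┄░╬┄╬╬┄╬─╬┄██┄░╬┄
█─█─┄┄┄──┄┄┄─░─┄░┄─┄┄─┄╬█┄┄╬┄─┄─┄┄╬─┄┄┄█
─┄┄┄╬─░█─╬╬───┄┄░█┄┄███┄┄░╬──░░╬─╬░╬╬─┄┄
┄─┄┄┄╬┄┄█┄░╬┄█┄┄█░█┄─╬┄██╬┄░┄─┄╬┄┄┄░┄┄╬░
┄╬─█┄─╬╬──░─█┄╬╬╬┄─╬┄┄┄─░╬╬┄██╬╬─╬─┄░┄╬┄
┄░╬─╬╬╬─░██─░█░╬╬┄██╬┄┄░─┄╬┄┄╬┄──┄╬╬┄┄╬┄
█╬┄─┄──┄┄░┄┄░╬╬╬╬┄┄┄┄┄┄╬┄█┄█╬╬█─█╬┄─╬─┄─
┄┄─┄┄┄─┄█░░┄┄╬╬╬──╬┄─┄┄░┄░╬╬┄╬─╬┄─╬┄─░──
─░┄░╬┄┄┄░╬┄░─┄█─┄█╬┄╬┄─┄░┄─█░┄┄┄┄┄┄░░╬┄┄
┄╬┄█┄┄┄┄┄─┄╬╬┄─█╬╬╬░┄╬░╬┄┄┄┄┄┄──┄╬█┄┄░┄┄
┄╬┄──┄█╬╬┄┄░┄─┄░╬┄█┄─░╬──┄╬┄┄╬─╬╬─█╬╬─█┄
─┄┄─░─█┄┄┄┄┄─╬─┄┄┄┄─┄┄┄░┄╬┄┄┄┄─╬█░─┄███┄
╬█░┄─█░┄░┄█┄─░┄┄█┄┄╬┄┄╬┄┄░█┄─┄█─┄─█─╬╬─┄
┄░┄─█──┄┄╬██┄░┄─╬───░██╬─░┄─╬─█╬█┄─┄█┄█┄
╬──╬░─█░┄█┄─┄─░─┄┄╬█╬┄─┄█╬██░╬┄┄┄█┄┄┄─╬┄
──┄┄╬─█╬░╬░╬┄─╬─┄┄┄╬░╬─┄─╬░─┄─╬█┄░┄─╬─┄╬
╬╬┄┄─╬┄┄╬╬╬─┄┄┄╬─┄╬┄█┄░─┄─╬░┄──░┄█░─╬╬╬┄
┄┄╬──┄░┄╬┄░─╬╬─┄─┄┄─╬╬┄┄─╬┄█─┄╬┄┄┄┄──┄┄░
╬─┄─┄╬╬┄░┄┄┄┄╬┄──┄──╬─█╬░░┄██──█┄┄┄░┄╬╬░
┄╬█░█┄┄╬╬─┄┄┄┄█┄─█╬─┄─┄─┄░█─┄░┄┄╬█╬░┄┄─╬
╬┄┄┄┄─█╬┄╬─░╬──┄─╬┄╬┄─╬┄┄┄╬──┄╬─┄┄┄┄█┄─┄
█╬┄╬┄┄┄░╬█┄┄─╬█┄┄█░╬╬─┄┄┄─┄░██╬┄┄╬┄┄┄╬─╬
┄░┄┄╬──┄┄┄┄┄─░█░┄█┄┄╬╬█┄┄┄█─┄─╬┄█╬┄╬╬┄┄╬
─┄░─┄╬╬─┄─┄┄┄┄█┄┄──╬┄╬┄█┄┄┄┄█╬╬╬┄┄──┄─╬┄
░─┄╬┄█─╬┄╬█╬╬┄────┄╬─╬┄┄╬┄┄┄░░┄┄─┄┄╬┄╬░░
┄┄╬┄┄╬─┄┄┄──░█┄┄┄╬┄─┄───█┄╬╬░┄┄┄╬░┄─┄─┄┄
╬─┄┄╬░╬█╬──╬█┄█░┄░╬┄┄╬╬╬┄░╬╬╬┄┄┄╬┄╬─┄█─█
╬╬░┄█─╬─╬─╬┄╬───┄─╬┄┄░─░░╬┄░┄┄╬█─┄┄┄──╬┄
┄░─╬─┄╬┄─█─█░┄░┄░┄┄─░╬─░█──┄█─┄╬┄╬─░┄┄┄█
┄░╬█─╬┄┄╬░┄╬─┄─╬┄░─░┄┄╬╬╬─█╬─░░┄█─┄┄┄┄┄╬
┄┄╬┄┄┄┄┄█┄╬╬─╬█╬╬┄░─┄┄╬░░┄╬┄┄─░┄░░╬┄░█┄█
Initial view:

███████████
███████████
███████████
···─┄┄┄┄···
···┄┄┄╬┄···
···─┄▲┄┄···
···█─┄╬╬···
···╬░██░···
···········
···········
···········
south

███████████
███████████
···─┄┄┄┄···
···┄┄┄╬┄···
···─┄┄┄┄···
···█─▲╬╬···
···╬░██░···
···┄╬─░─···
···········
···········
···········

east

███████████
███████████
··─┄┄┄┄····
··┄┄┄╬┄╬···
··─┄┄┄┄╬···
··█─┄▲╬╬···
··╬░██░─···
··┄╬─░─┄···
···········
···········
···········

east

███████████
███████████
·─┄┄┄┄·····
·┄┄┄╬┄╬┄···
·─┄┄┄┄╬╬···
·█─┄╬▲╬░···
·╬░██░─╬···
·┄╬─░─┄╬···
···········
···········
···········

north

███████████
███████████
███████████
·─┄┄┄┄┄█···
·┄┄┄╬┄╬┄···
·─┄┄┄▲╬╬···
·█─┄╬╬╬░···
·╬░██░─╬···
·┄╬─░─┄╬···
···········
···········

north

███████████
███████████
███████████
███████████
·─┄┄┄┄┄█···
·┄┄┄╬▲╬┄···
·─┄┄┄┄╬╬···
·█─┄╬╬╬░···
·╬░██░─╬···
·┄╬─░─┄╬···
···········

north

███████████
███████████
███████████
███████████
███████████
·─┄┄┄▲┄█···
·┄┄┄╬┄╬┄···
·─┄┄┄┄╬╬···
·█─┄╬╬╬░···
·╬░██░─╬···
·┄╬─░─┄╬···

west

███████████
███████████
███████████
███████████
███████████
··─┄┄▲┄┄█··
··┄┄┄╬┄╬┄··
··─┄┄┄┄╬╬··
··█─┄╬╬╬░··
··╬░██░─╬··
··┄╬─░─┄╬··

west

███████████
███████████
███████████
███████████
███████████
···─┄▲┄┄┄█·
···┄┄┄╬┄╬┄·
···─┄┄┄┄╬╬·
···█─┄╬╬╬░·
···╬░██░─╬·
···┄╬─░─┄╬·

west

███████████
███████████
███████████
███████████
███████████
···╬─▲┄┄┄┄█
···░┄┄┄╬┄╬┄
···──┄┄┄┄╬╬
····█─┄╬╬╬░
····╬░██░─╬
····┄╬─░─┄╬

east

███████████
███████████
███████████
███████████
███████████
··╬─┄▲┄┄┄█·
··░┄┄┄╬┄╬┄·
··──┄┄┄┄╬╬·
···█─┄╬╬╬░·
···╬░██░─╬·
···┄╬─░─┄╬·

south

███████████
███████████
███████████
███████████
··╬─┄┄┄┄┄█·
··░┄┄▲╬┄╬┄·
··──┄┄┄┄╬╬·
···█─┄╬╬╬░·
···╬░██░─╬·
···┄╬─░─┄╬·
···········

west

███████████
███████████
███████████
███████████
···╬─┄┄┄┄┄█
···░┄▲┄╬┄╬┄
···──┄┄┄┄╬╬
···─█─┄╬╬╬░
····╬░██░─╬
····┄╬─░─┄╬
···········

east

███████████
███████████
███████████
███████████
··╬─┄┄┄┄┄█·
··░┄┄▲╬┄╬┄·
··──┄┄┄┄╬╬·
··─█─┄╬╬╬░·
···╬░██░─╬·
···┄╬─░─┄╬·
···········

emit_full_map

╬─┄┄┄┄┄█
░┄┄▲╬┄╬┄
──┄┄┄┄╬╬
─█─┄╬╬╬░
·╬░██░─╬
·┄╬─░─┄╬

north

███████████
███████████
███████████
███████████
███████████
··╬─┄▲┄┄┄█·
··░┄┄┄╬┄╬┄·
··──┄┄┄┄╬╬·
··─█─┄╬╬╬░·
···╬░██░─╬·
···┄╬─░─┄╬·

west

███████████
███████████
███████████
███████████
███████████
···╬─▲┄┄┄┄█
···░┄┄┄╬┄╬┄
···──┄┄┄┄╬╬
···─█─┄╬╬╬░
····╬░██░─╬
····┄╬─░─┄╬

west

███████████
███████████
███████████
███████████
███████████
···─╬▲┄┄┄┄┄
···─░┄┄┄╬┄╬
···───┄┄┄┄╬
····─█─┄╬╬╬
·····╬░██░─
·····┄╬─░─┄

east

███████████
███████████
███████████
███████████
███████████
··─╬─▲┄┄┄┄█
··─░┄┄┄╬┄╬┄
··───┄┄┄┄╬╬
···─█─┄╬╬╬░
····╬░██░─╬
····┄╬─░─┄╬

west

███████████
███████████
███████████
███████████
███████████
···─╬▲┄┄┄┄┄
···─░┄┄┄╬┄╬
···───┄┄┄┄╬
····─█─┄╬╬╬
·····╬░██░─
·····┄╬─░─┄

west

███████████
███████████
███████████
███████████
███████████
···█─▲─┄┄┄┄
···┄─░┄┄┄╬┄
···────┄┄┄┄
·····─█─┄╬╬
······╬░██░
······┄╬─░─

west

███████████
███████████
███████████
███████████
███████████
···─█▲╬─┄┄┄
···┄┄─░┄┄┄╬
···█────┄┄┄
······─█─┄╬
·······╬░██
·······┄╬─░

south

███████████
███████████
███████████
███████████
···─█─╬─┄┄┄
···┄┄▲░┄┄┄╬
···█────┄┄┄
···█───█─┄╬
·······╬░██
·······┄╬─░
···········

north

███████████
███████████
███████████
███████████
███████████
···─█▲╬─┄┄┄
···┄┄─░┄┄┄╬
···█────┄┄┄
···█───█─┄╬
·······╬░██
·······┄╬─░

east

███████████
███████████
███████████
███████████
███████████
··─█─▲─┄┄┄┄
··┄┄─░┄┄┄╬┄
··█────┄┄┄┄
··█───█─┄╬╬
······╬░██░
······┄╬─░─

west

███████████
███████████
███████████
███████████
███████████
···─█▲╬─┄┄┄
···┄┄─░┄┄┄╬
···█────┄┄┄
···█───█─┄╬
·······╬░██
·······┄╬─░

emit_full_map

─█▲╬─┄┄┄┄┄█
┄┄─░┄┄┄╬┄╬┄
█────┄┄┄┄╬╬
█───█─┄╬╬╬░
····╬░██░─╬
····┄╬─░─┄╬


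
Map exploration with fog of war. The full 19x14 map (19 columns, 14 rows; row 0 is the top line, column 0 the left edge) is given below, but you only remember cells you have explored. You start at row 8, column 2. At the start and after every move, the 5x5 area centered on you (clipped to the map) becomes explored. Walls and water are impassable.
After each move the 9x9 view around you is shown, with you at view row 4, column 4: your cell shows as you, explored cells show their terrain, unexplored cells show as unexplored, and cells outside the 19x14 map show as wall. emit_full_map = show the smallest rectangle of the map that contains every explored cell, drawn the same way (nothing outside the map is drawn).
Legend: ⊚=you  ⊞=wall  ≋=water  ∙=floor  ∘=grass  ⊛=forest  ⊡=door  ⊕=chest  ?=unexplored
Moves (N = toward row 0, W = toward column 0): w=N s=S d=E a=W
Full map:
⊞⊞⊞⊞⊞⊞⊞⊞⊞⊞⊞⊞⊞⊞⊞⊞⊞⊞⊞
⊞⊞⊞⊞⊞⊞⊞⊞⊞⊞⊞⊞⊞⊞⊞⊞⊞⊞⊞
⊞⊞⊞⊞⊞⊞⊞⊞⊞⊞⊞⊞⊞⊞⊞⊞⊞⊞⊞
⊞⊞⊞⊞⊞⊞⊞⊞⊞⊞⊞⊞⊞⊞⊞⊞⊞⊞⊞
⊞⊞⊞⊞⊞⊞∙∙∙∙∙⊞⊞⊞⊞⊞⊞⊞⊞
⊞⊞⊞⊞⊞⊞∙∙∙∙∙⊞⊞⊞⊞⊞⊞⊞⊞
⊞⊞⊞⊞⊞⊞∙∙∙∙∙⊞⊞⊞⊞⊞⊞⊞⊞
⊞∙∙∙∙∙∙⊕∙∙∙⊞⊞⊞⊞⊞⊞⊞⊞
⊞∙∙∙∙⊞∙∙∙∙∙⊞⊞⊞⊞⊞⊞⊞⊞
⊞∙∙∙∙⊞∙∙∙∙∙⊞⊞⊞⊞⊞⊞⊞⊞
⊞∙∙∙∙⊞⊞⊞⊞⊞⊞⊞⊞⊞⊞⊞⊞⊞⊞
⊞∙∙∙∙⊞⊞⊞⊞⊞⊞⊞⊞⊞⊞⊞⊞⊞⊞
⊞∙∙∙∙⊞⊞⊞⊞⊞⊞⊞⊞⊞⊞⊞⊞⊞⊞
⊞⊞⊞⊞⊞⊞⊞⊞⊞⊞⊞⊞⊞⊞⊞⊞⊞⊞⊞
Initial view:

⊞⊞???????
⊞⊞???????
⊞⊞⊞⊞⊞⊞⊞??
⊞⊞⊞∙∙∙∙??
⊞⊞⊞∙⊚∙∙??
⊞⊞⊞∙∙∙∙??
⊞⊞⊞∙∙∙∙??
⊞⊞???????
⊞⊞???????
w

⊞⊞???????
⊞⊞???????
⊞⊞⊞⊞⊞⊞⊞??
⊞⊞⊞⊞⊞⊞⊞??
⊞⊞⊞∙⊚∙∙??
⊞⊞⊞∙∙∙∙??
⊞⊞⊞∙∙∙∙??
⊞⊞⊞∙∙∙∙??
⊞⊞???????

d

⊞????????
⊞????????
⊞⊞⊞⊞⊞⊞⊞??
⊞⊞⊞⊞⊞⊞⊞??
⊞⊞∙∙⊚∙∙??
⊞⊞∙∙∙∙⊞??
⊞⊞∙∙∙∙⊞??
⊞⊞∙∙∙∙???
⊞????????

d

?????????
?????????
⊞⊞⊞⊞⊞⊞∙??
⊞⊞⊞⊞⊞⊞∙??
⊞∙∙∙⊚∙∙??
⊞∙∙∙∙⊞∙??
⊞∙∙∙∙⊞∙??
⊞∙∙∙∙????
?????????

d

?????????
?????????
⊞⊞⊞⊞⊞∙∙??
⊞⊞⊞⊞⊞∙∙??
∙∙∙∙⊚∙⊕??
∙∙∙∙⊞∙∙??
∙∙∙∙⊞∙∙??
∙∙∙∙?????
?????????

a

?????????
?????????
⊞⊞⊞⊞⊞⊞∙∙?
⊞⊞⊞⊞⊞⊞∙∙?
⊞∙∙∙⊚∙∙⊕?
⊞∙∙∙∙⊞∙∙?
⊞∙∙∙∙⊞∙∙?
⊞∙∙∙∙????
?????????

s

?????????
⊞⊞⊞⊞⊞⊞∙∙?
⊞⊞⊞⊞⊞⊞∙∙?
⊞∙∙∙∙∙∙⊕?
⊞∙∙∙⊚⊞∙∙?
⊞∙∙∙∙⊞∙∙?
⊞∙∙∙∙⊞⊞??
?????????
?????????

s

⊞⊞⊞⊞⊞⊞∙∙?
⊞⊞⊞⊞⊞⊞∙∙?
⊞∙∙∙∙∙∙⊕?
⊞∙∙∙∙⊞∙∙?
⊞∙∙∙⊚⊞∙∙?
⊞∙∙∙∙⊞⊞??
??∙∙∙⊞⊞??
?????????
?????????

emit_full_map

⊞⊞⊞⊞⊞⊞∙∙
⊞⊞⊞⊞⊞⊞∙∙
⊞∙∙∙∙∙∙⊕
⊞∙∙∙∙⊞∙∙
⊞∙∙∙⊚⊞∙∙
⊞∙∙∙∙⊞⊞?
??∙∙∙⊞⊞?

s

⊞⊞⊞⊞⊞⊞∙∙?
⊞∙∙∙∙∙∙⊕?
⊞∙∙∙∙⊞∙∙?
⊞∙∙∙∙⊞∙∙?
⊞∙∙∙⊚⊞⊞??
??∙∙∙⊞⊞??
??∙∙∙⊞⊞??
?????????
⊞⊞⊞⊞⊞⊞⊞⊞⊞

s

⊞∙∙∙∙∙∙⊕?
⊞∙∙∙∙⊞∙∙?
⊞∙∙∙∙⊞∙∙?
⊞∙∙∙∙⊞⊞??
??∙∙⊚⊞⊞??
??∙∙∙⊞⊞??
??⊞⊞⊞⊞⊞??
⊞⊞⊞⊞⊞⊞⊞⊞⊞
⊞⊞⊞⊞⊞⊞⊞⊞⊞

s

⊞∙∙∙∙⊞∙∙?
⊞∙∙∙∙⊞∙∙?
⊞∙∙∙∙⊞⊞??
??∙∙∙⊞⊞??
??∙∙⊚⊞⊞??
??⊞⊞⊞⊞⊞??
⊞⊞⊞⊞⊞⊞⊞⊞⊞
⊞⊞⊞⊞⊞⊞⊞⊞⊞
⊞⊞⊞⊞⊞⊞⊞⊞⊞

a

⊞⊞∙∙∙∙⊞∙∙
⊞⊞∙∙∙∙⊞∙∙
⊞⊞∙∙∙∙⊞⊞?
⊞?∙∙∙∙⊞⊞?
⊞?∙∙⊚∙⊞⊞?
⊞?⊞⊞⊞⊞⊞⊞?
⊞⊞⊞⊞⊞⊞⊞⊞⊞
⊞⊞⊞⊞⊞⊞⊞⊞⊞
⊞⊞⊞⊞⊞⊞⊞⊞⊞

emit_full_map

⊞⊞⊞⊞⊞⊞∙∙
⊞⊞⊞⊞⊞⊞∙∙
⊞∙∙∙∙∙∙⊕
⊞∙∙∙∙⊞∙∙
⊞∙∙∙∙⊞∙∙
⊞∙∙∙∙⊞⊞?
?∙∙∙∙⊞⊞?
?∙∙⊚∙⊞⊞?
?⊞⊞⊞⊞⊞⊞?

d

⊞∙∙∙∙⊞∙∙?
⊞∙∙∙∙⊞∙∙?
⊞∙∙∙∙⊞⊞??
?∙∙∙∙⊞⊞??
?∙∙∙⊚⊞⊞??
?⊞⊞⊞⊞⊞⊞??
⊞⊞⊞⊞⊞⊞⊞⊞⊞
⊞⊞⊞⊞⊞⊞⊞⊞⊞
⊞⊞⊞⊞⊞⊞⊞⊞⊞

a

⊞⊞∙∙∙∙⊞∙∙
⊞⊞∙∙∙∙⊞∙∙
⊞⊞∙∙∙∙⊞⊞?
⊞?∙∙∙∙⊞⊞?
⊞?∙∙⊚∙⊞⊞?
⊞?⊞⊞⊞⊞⊞⊞?
⊞⊞⊞⊞⊞⊞⊞⊞⊞
⊞⊞⊞⊞⊞⊞⊞⊞⊞
⊞⊞⊞⊞⊞⊞⊞⊞⊞

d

⊞∙∙∙∙⊞∙∙?
⊞∙∙∙∙⊞∙∙?
⊞∙∙∙∙⊞⊞??
?∙∙∙∙⊞⊞??
?∙∙∙⊚⊞⊞??
?⊞⊞⊞⊞⊞⊞??
⊞⊞⊞⊞⊞⊞⊞⊞⊞
⊞⊞⊞⊞⊞⊞⊞⊞⊞
⊞⊞⊞⊞⊞⊞⊞⊞⊞


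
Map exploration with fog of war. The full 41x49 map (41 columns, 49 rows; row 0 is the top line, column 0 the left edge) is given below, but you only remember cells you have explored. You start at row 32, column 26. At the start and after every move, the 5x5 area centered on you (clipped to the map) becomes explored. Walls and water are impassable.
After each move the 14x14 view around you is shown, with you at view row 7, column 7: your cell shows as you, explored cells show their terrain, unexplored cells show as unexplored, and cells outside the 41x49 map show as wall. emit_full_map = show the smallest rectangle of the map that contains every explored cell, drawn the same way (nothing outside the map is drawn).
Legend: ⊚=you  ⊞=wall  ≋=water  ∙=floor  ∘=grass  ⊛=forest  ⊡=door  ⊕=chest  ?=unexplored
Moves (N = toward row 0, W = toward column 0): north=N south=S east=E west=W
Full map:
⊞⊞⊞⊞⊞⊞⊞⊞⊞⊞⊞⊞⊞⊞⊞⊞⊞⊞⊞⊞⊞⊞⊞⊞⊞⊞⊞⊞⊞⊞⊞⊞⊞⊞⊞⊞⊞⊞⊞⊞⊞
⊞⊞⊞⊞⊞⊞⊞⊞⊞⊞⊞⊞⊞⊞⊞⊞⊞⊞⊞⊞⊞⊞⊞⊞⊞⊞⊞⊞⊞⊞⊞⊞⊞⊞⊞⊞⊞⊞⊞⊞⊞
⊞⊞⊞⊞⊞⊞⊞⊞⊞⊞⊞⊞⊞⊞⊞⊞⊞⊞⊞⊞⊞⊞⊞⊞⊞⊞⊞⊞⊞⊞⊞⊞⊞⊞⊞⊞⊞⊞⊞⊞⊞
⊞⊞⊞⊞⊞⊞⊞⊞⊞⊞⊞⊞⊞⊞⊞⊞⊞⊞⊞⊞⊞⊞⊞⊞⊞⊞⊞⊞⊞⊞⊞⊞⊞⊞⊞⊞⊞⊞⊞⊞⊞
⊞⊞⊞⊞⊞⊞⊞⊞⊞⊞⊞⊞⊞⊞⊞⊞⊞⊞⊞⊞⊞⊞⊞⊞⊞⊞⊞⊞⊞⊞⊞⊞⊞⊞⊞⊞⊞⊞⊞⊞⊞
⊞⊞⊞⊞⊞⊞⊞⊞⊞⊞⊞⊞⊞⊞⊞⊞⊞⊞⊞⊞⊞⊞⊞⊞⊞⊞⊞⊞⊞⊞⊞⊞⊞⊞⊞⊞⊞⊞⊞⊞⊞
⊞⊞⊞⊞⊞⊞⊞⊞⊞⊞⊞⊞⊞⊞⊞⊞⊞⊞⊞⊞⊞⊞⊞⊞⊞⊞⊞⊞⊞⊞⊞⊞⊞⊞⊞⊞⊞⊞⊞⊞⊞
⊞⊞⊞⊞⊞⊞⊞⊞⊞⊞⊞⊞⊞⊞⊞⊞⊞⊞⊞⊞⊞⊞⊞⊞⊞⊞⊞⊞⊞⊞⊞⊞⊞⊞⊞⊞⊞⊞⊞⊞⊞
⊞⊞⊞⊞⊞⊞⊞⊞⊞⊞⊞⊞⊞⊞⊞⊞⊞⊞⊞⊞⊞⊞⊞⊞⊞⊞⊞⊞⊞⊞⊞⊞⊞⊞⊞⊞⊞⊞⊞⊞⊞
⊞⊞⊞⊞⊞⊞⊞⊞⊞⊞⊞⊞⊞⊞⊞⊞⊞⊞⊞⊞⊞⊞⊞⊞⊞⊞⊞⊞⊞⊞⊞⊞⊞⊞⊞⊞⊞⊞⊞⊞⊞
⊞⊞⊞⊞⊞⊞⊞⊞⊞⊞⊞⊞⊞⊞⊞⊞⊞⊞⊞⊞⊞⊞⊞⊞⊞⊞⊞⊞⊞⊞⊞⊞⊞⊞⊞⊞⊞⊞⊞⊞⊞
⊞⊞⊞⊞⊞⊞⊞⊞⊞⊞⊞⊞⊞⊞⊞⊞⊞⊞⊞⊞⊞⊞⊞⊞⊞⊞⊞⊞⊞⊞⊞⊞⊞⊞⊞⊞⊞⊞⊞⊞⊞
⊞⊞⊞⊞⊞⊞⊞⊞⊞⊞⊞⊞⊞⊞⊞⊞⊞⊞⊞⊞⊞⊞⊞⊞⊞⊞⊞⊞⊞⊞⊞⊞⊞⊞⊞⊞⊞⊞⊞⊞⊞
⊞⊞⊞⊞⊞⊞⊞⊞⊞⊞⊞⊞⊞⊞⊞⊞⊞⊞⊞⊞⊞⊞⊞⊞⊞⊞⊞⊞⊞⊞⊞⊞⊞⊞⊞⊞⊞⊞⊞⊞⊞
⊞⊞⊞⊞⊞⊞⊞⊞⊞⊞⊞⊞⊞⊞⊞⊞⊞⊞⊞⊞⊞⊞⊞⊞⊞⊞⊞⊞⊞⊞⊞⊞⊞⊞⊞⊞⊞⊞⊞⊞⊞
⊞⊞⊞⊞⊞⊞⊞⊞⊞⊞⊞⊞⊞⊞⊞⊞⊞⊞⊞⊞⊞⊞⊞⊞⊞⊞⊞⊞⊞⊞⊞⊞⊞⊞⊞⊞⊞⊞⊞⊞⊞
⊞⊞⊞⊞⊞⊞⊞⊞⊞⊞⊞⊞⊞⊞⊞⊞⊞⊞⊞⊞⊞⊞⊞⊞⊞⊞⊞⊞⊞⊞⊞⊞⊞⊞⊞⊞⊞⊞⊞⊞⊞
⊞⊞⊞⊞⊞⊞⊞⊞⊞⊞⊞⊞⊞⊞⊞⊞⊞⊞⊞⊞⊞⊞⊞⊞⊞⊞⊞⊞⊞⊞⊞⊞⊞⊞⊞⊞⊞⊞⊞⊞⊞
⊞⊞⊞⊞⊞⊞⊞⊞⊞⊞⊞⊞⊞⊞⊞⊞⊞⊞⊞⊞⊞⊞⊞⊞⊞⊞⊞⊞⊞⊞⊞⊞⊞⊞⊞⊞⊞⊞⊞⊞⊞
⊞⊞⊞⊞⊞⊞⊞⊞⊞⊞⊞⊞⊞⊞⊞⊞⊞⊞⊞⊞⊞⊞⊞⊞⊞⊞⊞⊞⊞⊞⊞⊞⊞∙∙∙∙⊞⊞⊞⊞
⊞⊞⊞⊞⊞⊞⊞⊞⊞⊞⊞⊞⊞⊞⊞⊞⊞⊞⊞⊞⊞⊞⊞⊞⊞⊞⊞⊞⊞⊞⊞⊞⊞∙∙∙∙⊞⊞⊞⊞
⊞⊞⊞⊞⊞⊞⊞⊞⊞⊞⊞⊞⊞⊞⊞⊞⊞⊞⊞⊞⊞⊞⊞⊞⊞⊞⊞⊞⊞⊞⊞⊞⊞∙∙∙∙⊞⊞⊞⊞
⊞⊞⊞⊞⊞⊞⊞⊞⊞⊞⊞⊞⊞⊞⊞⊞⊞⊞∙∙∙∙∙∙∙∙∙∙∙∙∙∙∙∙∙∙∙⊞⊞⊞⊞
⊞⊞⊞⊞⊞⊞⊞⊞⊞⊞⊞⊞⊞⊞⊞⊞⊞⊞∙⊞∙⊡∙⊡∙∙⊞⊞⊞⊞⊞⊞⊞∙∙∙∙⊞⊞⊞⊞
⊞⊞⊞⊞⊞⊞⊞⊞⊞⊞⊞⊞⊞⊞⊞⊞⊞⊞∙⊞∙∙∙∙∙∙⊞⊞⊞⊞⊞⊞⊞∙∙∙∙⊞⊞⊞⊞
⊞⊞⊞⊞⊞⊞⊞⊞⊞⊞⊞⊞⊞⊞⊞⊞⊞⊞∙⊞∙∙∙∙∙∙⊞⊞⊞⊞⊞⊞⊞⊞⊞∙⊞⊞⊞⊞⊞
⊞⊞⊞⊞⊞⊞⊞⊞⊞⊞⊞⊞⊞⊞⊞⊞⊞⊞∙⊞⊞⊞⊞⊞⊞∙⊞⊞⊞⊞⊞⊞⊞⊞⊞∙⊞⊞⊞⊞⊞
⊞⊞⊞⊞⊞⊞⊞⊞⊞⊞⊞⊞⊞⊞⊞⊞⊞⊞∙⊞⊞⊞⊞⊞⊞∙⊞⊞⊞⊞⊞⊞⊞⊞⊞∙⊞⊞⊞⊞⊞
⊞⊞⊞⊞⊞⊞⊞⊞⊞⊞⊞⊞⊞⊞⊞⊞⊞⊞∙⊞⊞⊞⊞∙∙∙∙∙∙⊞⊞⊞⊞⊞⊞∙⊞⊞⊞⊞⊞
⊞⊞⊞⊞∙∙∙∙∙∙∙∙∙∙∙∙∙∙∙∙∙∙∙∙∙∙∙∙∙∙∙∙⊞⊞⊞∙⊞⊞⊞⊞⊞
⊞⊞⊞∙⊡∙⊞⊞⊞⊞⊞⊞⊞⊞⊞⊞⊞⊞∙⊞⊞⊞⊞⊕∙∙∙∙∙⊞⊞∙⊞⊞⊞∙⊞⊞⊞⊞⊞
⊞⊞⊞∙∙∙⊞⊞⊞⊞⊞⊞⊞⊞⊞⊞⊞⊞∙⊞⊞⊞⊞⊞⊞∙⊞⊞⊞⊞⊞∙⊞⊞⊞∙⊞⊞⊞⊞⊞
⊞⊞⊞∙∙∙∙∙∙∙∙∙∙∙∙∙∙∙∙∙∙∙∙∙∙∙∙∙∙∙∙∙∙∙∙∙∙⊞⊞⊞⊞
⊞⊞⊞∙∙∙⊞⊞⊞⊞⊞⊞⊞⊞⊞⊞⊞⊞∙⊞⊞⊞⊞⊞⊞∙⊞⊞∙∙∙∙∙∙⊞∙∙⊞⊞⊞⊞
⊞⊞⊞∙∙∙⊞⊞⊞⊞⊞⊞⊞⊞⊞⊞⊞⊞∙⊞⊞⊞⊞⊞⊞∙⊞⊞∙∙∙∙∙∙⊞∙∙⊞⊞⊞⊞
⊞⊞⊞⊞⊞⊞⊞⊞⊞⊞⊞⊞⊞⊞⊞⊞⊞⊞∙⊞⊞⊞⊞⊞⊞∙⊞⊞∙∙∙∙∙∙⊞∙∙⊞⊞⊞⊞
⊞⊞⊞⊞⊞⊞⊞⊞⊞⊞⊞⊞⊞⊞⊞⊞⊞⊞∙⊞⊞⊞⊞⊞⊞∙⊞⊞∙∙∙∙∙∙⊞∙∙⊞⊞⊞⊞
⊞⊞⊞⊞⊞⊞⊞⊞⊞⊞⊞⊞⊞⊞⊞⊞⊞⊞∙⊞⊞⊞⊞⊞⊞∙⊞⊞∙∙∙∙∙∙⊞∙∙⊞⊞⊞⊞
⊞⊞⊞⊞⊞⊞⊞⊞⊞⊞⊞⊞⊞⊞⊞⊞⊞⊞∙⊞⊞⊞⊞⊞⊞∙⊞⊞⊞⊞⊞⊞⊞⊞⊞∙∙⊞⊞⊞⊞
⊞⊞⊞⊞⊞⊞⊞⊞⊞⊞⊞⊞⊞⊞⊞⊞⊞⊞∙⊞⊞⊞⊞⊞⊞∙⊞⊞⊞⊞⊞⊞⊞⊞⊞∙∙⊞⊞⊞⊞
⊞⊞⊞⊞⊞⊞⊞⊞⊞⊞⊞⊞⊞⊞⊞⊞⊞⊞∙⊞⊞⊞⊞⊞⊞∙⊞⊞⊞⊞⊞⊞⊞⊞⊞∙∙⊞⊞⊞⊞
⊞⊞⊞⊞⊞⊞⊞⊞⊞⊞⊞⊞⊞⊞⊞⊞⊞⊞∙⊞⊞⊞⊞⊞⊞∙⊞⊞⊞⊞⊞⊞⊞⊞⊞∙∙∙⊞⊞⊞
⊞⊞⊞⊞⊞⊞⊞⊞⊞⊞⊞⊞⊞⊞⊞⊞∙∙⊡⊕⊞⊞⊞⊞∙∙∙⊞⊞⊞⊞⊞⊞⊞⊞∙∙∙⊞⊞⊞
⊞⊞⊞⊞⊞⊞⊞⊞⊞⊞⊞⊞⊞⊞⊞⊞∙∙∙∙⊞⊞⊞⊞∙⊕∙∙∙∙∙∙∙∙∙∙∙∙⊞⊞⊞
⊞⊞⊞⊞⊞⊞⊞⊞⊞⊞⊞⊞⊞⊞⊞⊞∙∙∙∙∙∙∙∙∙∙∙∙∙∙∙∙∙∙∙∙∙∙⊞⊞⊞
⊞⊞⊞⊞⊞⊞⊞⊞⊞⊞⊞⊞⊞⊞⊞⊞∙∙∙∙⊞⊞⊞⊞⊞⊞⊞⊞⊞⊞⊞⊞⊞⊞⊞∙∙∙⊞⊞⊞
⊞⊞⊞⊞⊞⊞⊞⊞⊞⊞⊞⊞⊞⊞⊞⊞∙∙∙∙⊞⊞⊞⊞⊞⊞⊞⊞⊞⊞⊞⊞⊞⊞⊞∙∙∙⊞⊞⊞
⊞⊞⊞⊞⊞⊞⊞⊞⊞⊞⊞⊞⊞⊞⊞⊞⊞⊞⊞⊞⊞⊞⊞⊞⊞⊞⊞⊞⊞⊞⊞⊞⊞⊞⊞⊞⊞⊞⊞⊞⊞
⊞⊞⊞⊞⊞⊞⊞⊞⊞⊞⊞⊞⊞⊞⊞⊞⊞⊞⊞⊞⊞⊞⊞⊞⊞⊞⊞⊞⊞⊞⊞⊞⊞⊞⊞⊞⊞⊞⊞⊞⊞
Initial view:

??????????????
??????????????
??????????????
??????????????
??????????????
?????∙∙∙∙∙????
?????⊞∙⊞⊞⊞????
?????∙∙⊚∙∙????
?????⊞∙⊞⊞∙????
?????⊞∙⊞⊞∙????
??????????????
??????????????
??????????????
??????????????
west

??????????????
??????????????
??????????????
??????????????
??????????????
?????⊕∙∙∙∙∙???
?????⊞⊞∙⊞⊞⊞???
?????∙∙⊚∙∙∙???
?????⊞⊞∙⊞⊞∙???
?????⊞⊞∙⊞⊞∙???
??????????????
??????????????
??????????????
??????????????

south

??????????????
??????????????
??????????????
??????????????
?????⊕∙∙∙∙∙???
?????⊞⊞∙⊞⊞⊞???
?????∙∙∙∙∙∙???
?????⊞⊞⊚⊞⊞∙???
?????⊞⊞∙⊞⊞∙???
?????⊞⊞∙⊞⊞????
??????????????
??????????????
??????????????
??????????????

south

??????????????
??????????????
??????????????
?????⊕∙∙∙∙∙???
?????⊞⊞∙⊞⊞⊞???
?????∙∙∙∙∙∙???
?????⊞⊞∙⊞⊞∙???
?????⊞⊞⊚⊞⊞∙???
?????⊞⊞∙⊞⊞????
?????⊞⊞∙⊞⊞????
??????????????
??????????????
??????????????
??????????????

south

??????????????
??????????????
?????⊕∙∙∙∙∙???
?????⊞⊞∙⊞⊞⊞???
?????∙∙∙∙∙∙???
?????⊞⊞∙⊞⊞∙???
?????⊞⊞∙⊞⊞∙???
?????⊞⊞⊚⊞⊞????
?????⊞⊞∙⊞⊞????
?????⊞⊞∙⊞⊞????
??????????????
??????????????
??????????????
??????????????

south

??????????????
?????⊕∙∙∙∙∙???
?????⊞⊞∙⊞⊞⊞???
?????∙∙∙∙∙∙???
?????⊞⊞∙⊞⊞∙???
?????⊞⊞∙⊞⊞∙???
?????⊞⊞∙⊞⊞????
?????⊞⊞⊚⊞⊞????
?????⊞⊞∙⊞⊞????
?????⊞⊞∙⊞⊞????
??????????????
??????????????
??????????????
??????????????

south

?????⊕∙∙∙∙∙???
?????⊞⊞∙⊞⊞⊞???
?????∙∙∙∙∙∙???
?????⊞⊞∙⊞⊞∙???
?????⊞⊞∙⊞⊞∙???
?????⊞⊞∙⊞⊞????
?????⊞⊞∙⊞⊞????
?????⊞⊞⊚⊞⊞????
?????⊞⊞∙⊞⊞????
?????⊞⊞∙⊞⊞????
??????????????
??????????????
??????????????
??????????????

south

?????⊞⊞∙⊞⊞⊞???
?????∙∙∙∙∙∙???
?????⊞⊞∙⊞⊞∙???
?????⊞⊞∙⊞⊞∙???
?????⊞⊞∙⊞⊞????
?????⊞⊞∙⊞⊞????
?????⊞⊞∙⊞⊞????
?????⊞⊞⊚⊞⊞????
?????⊞⊞∙⊞⊞????
?????⊞⊞∙⊞⊞????
??????????????
??????????????
??????????????
??????????????

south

?????∙∙∙∙∙∙???
?????⊞⊞∙⊞⊞∙???
?????⊞⊞∙⊞⊞∙???
?????⊞⊞∙⊞⊞????
?????⊞⊞∙⊞⊞????
?????⊞⊞∙⊞⊞????
?????⊞⊞∙⊞⊞????
?????⊞⊞⊚⊞⊞????
?????⊞⊞∙⊞⊞????
?????⊞⊞∙⊞⊞????
??????????????
??????????????
??????????????
??????????????

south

?????⊞⊞∙⊞⊞∙???
?????⊞⊞∙⊞⊞∙???
?????⊞⊞∙⊞⊞????
?????⊞⊞∙⊞⊞????
?????⊞⊞∙⊞⊞????
?????⊞⊞∙⊞⊞????
?????⊞⊞∙⊞⊞????
?????⊞⊞⊚⊞⊞????
?????⊞⊞∙⊞⊞????
?????⊞∙∙∙⊞????
??????????????
??????????????
??????????????
??????????????

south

?????⊞⊞∙⊞⊞∙???
?????⊞⊞∙⊞⊞????
?????⊞⊞∙⊞⊞????
?????⊞⊞∙⊞⊞????
?????⊞⊞∙⊞⊞????
?????⊞⊞∙⊞⊞????
?????⊞⊞∙⊞⊞????
?????⊞⊞⊚⊞⊞????
?????⊞∙∙∙⊞????
?????⊞∙⊕∙∙????
??????????????
??????????????
??????????????
??????????????

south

?????⊞⊞∙⊞⊞????
?????⊞⊞∙⊞⊞????
?????⊞⊞∙⊞⊞????
?????⊞⊞∙⊞⊞????
?????⊞⊞∙⊞⊞????
?????⊞⊞∙⊞⊞????
?????⊞⊞∙⊞⊞????
?????⊞∙⊚∙⊞????
?????⊞∙⊕∙∙????
?????∙∙∙∙∙????
??????????????
??????????????
??????????????
??????????????

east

????⊞⊞∙⊞⊞?????
????⊞⊞∙⊞⊞?????
????⊞⊞∙⊞⊞?????
????⊞⊞∙⊞⊞?????
????⊞⊞∙⊞⊞?????
????⊞⊞∙⊞⊞⊞????
????⊞⊞∙⊞⊞⊞????
????⊞∙∙⊚⊞⊞????
????⊞∙⊕∙∙∙????
????∙∙∙∙∙∙????
??????????????
??????????????
??????????????
??????????????

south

????⊞⊞∙⊞⊞?????
????⊞⊞∙⊞⊞?????
????⊞⊞∙⊞⊞?????
????⊞⊞∙⊞⊞?????
????⊞⊞∙⊞⊞⊞????
????⊞⊞∙⊞⊞⊞????
????⊞∙∙∙⊞⊞????
????⊞∙⊕⊚∙∙????
????∙∙∙∙∙∙????
?????⊞⊞⊞⊞⊞????
??????????????
??????????????
??????????????
⊞⊞⊞⊞⊞⊞⊞⊞⊞⊞⊞⊞⊞⊞

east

???⊞⊞∙⊞⊞??????
???⊞⊞∙⊞⊞??????
???⊞⊞∙⊞⊞??????
???⊞⊞∙⊞⊞??????
???⊞⊞∙⊞⊞⊞?????
???⊞⊞∙⊞⊞⊞⊞????
???⊞∙∙∙⊞⊞⊞????
???⊞∙⊕∙⊚∙∙????
???∙∙∙∙∙∙∙????
????⊞⊞⊞⊞⊞⊞????
??????????????
??????????????
??????????????
⊞⊞⊞⊞⊞⊞⊞⊞⊞⊞⊞⊞⊞⊞

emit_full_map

⊕∙∙∙∙∙?
⊞⊞∙⊞⊞⊞?
∙∙∙∙∙∙?
⊞⊞∙⊞⊞∙?
⊞⊞∙⊞⊞∙?
⊞⊞∙⊞⊞??
⊞⊞∙⊞⊞??
⊞⊞∙⊞⊞??
⊞⊞∙⊞⊞??
⊞⊞∙⊞⊞??
⊞⊞∙⊞⊞⊞?
⊞⊞∙⊞⊞⊞⊞
⊞∙∙∙⊞⊞⊞
⊞∙⊕∙⊚∙∙
∙∙∙∙∙∙∙
?⊞⊞⊞⊞⊞⊞

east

??⊞⊞∙⊞⊞???????
??⊞⊞∙⊞⊞???????
??⊞⊞∙⊞⊞???????
??⊞⊞∙⊞⊞???????
??⊞⊞∙⊞⊞⊞??????
??⊞⊞∙⊞⊞⊞⊞⊞????
??⊞∙∙∙⊞⊞⊞⊞????
??⊞∙⊕∙∙⊚∙∙????
??∙∙∙∙∙∙∙∙????
???⊞⊞⊞⊞⊞⊞⊞????
??????????????
??????????????
??????????????
⊞⊞⊞⊞⊞⊞⊞⊞⊞⊞⊞⊞⊞⊞

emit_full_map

⊕∙∙∙∙∙??
⊞⊞∙⊞⊞⊞??
∙∙∙∙∙∙??
⊞⊞∙⊞⊞∙??
⊞⊞∙⊞⊞∙??
⊞⊞∙⊞⊞???
⊞⊞∙⊞⊞???
⊞⊞∙⊞⊞???
⊞⊞∙⊞⊞???
⊞⊞∙⊞⊞???
⊞⊞∙⊞⊞⊞??
⊞⊞∙⊞⊞⊞⊞⊞
⊞∙∙∙⊞⊞⊞⊞
⊞∙⊕∙∙⊚∙∙
∙∙∙∙∙∙∙∙
?⊞⊞⊞⊞⊞⊞⊞


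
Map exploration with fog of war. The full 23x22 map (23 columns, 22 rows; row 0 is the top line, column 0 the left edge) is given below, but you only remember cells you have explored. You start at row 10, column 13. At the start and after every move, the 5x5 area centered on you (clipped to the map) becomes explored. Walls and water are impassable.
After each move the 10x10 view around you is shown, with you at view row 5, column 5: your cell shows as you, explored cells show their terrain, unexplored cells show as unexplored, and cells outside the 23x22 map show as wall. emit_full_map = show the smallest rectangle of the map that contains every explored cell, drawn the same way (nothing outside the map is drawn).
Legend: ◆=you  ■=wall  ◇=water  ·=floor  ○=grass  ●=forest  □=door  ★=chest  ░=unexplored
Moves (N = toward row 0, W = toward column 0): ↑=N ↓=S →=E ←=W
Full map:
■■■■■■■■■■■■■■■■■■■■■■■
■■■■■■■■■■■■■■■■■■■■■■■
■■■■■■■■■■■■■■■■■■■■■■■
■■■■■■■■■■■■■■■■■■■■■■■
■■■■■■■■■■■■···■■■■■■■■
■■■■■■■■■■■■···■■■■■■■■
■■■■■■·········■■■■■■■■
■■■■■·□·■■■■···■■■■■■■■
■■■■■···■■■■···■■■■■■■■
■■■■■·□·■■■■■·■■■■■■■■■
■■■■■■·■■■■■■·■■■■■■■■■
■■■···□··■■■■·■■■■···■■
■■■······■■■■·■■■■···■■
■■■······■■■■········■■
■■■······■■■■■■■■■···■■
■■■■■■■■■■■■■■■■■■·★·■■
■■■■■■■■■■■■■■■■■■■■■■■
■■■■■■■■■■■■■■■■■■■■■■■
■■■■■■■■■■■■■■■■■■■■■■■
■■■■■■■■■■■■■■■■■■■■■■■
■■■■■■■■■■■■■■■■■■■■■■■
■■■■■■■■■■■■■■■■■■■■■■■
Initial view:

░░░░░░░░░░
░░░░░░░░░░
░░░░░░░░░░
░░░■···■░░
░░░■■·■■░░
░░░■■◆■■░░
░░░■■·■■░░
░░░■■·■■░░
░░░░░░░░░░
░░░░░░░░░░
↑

░░░░░░░░░░
░░░░░░░░░░
░░░░░░░░░░
░░░■···■░░
░░░■···■░░
░░░■■◆■■░░
░░░■■·■■░░
░░░■■·■■░░
░░░■■·■■░░
░░░░░░░░░░

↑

░░░░░░░░░░
░░░░░░░░░░
░░░░░░░░░░
░░░····■░░
░░░■···■░░
░░░■·◆·■░░
░░░■■·■■░░
░░░■■·■■░░
░░░■■·■■░░
░░░■■·■■░░

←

░░░░░░░░░░
░░░░░░░░░░
░░░░░░░░░░
░░░·····■░
░░░■■···■░
░░░■■◆··■░
░░░■■■·■■░
░░░■■■·■■░
░░░░■■·■■░
░░░░■■·■■░

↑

░░░░░░░░░░
░░░░░░░░░░
░░░░░░░░░░
░░░■■···░░
░░░·····■░
░░░■■◆··■░
░░░■■···■░
░░░■■■·■■░
░░░■■■·■■░
░░░░■■·■■░

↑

░░░░░░░░░░
░░░░░░░░░░
░░░░░░░░░░
░░░■■···░░
░░░■■···░░
░░░··◆··■░
░░░■■···■░
░░░■■···■░
░░░■■■·■■░
░░░■■■·■■░

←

░░░░░░░░░░
░░░░░░░░░░
░░░░░░░░░░
░░░■■■···░
░░░■■■···░
░░░··◆···■
░░░■■■···■
░░░■■■···■
░░░░■■■·■■
░░░░■■■·■■

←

░░░░░░░░░░
░░░░░░░░░░
░░░░░░░░░░
░░░■■■■···
░░░■■■■···
░░░··◆····
░░░■■■■···
░░░■■■■···
░░░░░■■■·■
░░░░░■■■·■

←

░░░░░░░░░░
░░░░░░░░░░
░░░░░░░░░░
░░░■■■■■··
░░░■■■■■··
░░░··◆····
░░░·■■■■··
░░░·■■■■··
░░░░░░■■■·
░░░░░░■■■·

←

░░░░░░░░░░
░░░░░░░░░░
░░░░░░░░░░
░░░■■■■■■·
░░░■■■■■■·
░░░··◆····
░░░□·■■■■·
░░░··■■■■·
░░░░░░░■■■
░░░░░░░■■■

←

░░░░░░░░░░
░░░░░░░░░░
░░░░░░░░░░
░░░■■■■■■■
░░░■■■■■■■
░░░■·◆····
░░░·□·■■■■
░░░···■■■■
░░░░░░░░■■
░░░░░░░░■■

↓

░░░░░░░░░░
░░░░░░░░░░
░░░■■■■■■■
░░░■■■■■■■
░░░■······
░░░·□◆■■■■
░░░···■■■■
░░░·□·■■■■
░░░░░░░░■■
░░░░░░░░░■

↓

░░░░░░░░░░
░░░■■■■■■■
░░░■■■■■■■
░░░■······
░░░·□·■■■■
░░░··◆■■■■
░░░·□·■■■■
░░░■·■■■■■
░░░░░░░░░■
░░░░░░░░░■

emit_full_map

■■■■■■■···░
■■■■■■■···░
■·········■
·□·■■■■···■
··◆■■■■···■
·□·■■■■■·■■
■·■■■■■■·■■
░░░░░░■■·■■
░░░░░░■■·■■

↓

░░░■■■■■■■
░░░■■■■■■■
░░░■······
░░░·□·■■■■
░░░···■■■■
░░░·□◆■■■■
░░░■·■■■■■
░░░·□··■░■
░░░░░░░░░■
░░░░░░░░░░

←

░░░░■■■■■■
░░░░■■■■■■
░░░░■·····
░░░■·□·■■■
░░░■···■■■
░░░■·◆·■■■
░░░■■·■■■■
░░░··□··■░
░░░░░░░░░░
░░░░░░░░░░

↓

░░░░■■■■■■
░░░░■·····
░░░■·□·■■■
░░░■···■■■
░░░■·□·■■■
░░░■■◆■■■■
░░░··□··■░
░░░·····░░
░░░░░░░░░░
░░░░░░░░░░

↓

░░░░■·····
░░░■·□·■■■
░░░■···■■■
░░░■·□·■■■
░░░■■·■■■■
░░░··◆··■░
░░░·····░░
░░░·····░░
░░░░░░░░░░
░░░░░░░░░░

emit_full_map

░■■■■■■■···░
░■■■■■■■···░
░■·········■
■·□·■■■■···■
■···■■■■···■
■·□·■■■■■·■■
■■·■■■■■■·■■
··◆··■░■■·■■
·····░░■■·■■
·····░░░░░░░

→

░░░■······
░░■·□·■■■■
░░■···■■■■
░░■·□·■■■■
░░■■·■■■■■
░░··□◆·■░■
░░·····■░■
░░·····■░░
░░░░░░░░░░
░░░░░░░░░░

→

░░■·······
░■·□·■■■■·
░■···■■■■·
░■·□·■■■■■
░■■·■■■■■■
░··□·◆■■■■
░·····■■■■
░·····■■░░
░░░░░░░░░░
░░░░░░░░░░

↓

░■·□·■■■■·
░■···■■■■·
░■·□·■■■■■
░■■·■■■■■■
░··□··■■■■
░····◆■■■■
░·····■■░░
░░░···■■░░
░░░░░░░░░░
░░░░░░░░░░

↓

░■···■■■■·
░■·□·■■■■■
░■■·■■■■■■
░··□··■■■■
░·····■■■■
░····◆■■░░
░░░···■■░░
░░░■■■■■░░
░░░░░░░░░░
░░░░░░░░░░

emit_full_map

░■■■■■■■···░
░■■■■■■■···░
░■·········■
■·□·■■■■···■
■···■■■■···■
■·□·■■■■■·■■
■■·■■■■■■·■■
··□··■■■■·■■
·····■■■■·■■
····◆■■░░░░░
░░···■■░░░░░
░░■■■■■░░░░░
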